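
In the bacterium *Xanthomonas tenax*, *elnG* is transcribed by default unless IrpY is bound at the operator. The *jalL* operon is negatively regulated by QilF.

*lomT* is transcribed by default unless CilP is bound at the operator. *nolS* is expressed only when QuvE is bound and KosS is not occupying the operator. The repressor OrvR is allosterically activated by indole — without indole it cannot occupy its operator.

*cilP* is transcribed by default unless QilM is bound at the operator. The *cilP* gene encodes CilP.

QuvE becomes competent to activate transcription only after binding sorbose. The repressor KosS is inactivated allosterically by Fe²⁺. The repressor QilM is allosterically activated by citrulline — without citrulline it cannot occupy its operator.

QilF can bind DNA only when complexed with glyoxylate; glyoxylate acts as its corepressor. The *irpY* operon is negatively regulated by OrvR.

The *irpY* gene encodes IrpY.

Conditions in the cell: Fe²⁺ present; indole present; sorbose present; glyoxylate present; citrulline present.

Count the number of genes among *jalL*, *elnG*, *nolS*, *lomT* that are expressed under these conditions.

3

Glyoxylate is present, so QilF is active.
With repressor QilF bound, *jalL* is not transcribed.
→ *jalL* is OFF.
Indole is present, so OrvR is active.
With repressor OrvR bound, *irpY* is not transcribed.
So IrpY is not produced.
With no repressor bound, *elnG* is transcribed.
→ *elnG* is ON.
Fe²⁺ is present, so KosS is inactive.
Sorbose is present, so QuvE is active.
No repressor is bound and QuvE is active, so *nolS* is transcribed.
→ *nolS* is ON.
Citrulline is present, so QilM is active.
With repressor QilM bound, *cilP* is not transcribed.
So CilP is not produced.
With no repressor bound, *lomT* is transcribed.
→ *lomT* is ON.
3 of the 4 genes are transcribed.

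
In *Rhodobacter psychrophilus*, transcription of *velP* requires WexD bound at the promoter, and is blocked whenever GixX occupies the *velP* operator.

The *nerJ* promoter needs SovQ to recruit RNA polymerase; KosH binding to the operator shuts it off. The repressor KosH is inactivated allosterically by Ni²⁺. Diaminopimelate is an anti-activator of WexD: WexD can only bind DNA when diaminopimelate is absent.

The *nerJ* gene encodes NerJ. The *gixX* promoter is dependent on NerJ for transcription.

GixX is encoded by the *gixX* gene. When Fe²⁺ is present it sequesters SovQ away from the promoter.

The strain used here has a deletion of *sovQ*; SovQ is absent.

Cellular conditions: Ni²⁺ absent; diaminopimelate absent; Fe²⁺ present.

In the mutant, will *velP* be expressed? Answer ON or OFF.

ON

Diaminopimelate is absent, so WexD is active.
Ni²⁺ is absent, so KosH is active.
SovQ is non-functional in this strain, so it has no effect.
With repressor KosH bound, *nerJ* is not transcribed.
So NerJ is not produced.
Required activator NerJ is absent, so *gixX* is not transcribed.
So GixX is not produced.
No repressor is bound and WexD is active, so *velP* is transcribed.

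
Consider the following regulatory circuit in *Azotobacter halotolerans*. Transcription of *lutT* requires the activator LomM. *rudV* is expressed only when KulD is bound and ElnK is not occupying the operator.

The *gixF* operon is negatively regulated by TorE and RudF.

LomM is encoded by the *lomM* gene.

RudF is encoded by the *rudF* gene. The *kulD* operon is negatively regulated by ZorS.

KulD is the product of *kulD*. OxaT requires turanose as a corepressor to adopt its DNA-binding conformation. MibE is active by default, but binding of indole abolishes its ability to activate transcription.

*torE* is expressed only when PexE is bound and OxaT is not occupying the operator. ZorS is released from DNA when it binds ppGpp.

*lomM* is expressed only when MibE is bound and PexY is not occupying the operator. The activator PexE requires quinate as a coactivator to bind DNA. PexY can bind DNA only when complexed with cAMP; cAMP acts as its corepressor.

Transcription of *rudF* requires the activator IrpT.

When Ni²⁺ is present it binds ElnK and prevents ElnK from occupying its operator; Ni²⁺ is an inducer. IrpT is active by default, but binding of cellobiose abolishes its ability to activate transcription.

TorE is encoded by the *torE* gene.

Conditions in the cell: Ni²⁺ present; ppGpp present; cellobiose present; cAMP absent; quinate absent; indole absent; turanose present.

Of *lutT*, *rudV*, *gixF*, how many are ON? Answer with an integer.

cAMP is absent, so PexY is inactive.
Indole is absent, so MibE is active.
No repressor is bound and MibE is active, so *lomM* is transcribed.
So LomM is produced and active.
No repressor is bound and LomM is active, so *lutT* is transcribed.
→ *lutT* is ON.
Ni²⁺ is present, so ElnK is inactive.
ppGpp is present, so ZorS is inactive.
With no repressor bound, *kulD* is transcribed.
So KulD is produced and active.
No repressor is bound and KulD is active, so *rudV* is transcribed.
→ *rudV* is ON.
Quinate is absent, so PexE is inactive.
Turanose is present, so OxaT is active.
With repressor OxaT bound, *torE* is not transcribed.
So TorE is not produced.
Cellobiose is present, so IrpT is inactive.
Required activator IrpT is absent, so *rudF* is not transcribed.
So RudF is not produced.
With no repressor bound, *gixF* is transcribed.
→ *gixF* is ON.
3 of the 3 genes are transcribed.

3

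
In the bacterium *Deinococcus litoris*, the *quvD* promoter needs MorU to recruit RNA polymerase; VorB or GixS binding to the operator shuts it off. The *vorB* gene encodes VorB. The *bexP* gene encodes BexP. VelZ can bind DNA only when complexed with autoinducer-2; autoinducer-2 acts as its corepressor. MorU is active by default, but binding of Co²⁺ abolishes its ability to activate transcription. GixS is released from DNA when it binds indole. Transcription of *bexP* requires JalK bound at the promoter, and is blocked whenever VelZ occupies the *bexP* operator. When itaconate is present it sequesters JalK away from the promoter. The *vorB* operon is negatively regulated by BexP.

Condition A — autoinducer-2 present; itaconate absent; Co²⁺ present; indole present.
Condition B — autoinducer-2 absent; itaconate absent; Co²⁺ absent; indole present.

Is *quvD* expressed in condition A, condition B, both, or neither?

B only

Condition A:
Autoinducer-2 is present, so VelZ is active.
Itaconate is absent, so JalK is active.
With repressor VelZ bound, *bexP* is not transcribed.
So BexP is not produced.
With no repressor bound, *vorB* is transcribed.
So VorB is produced and active.
Co²⁺ is present, so MorU is inactive.
Indole is present, so GixS is inactive.
With repressor VorB bound, *quvD* is not transcribed.
→ *quvD* is OFF in A.
Condition B:
Autoinducer-2 is absent, so VelZ is inactive.
Itaconate is absent, so JalK is active.
No repressor is bound and JalK is active, so *bexP* is transcribed.
So BexP is produced and active.
With repressor BexP bound, *vorB* is not transcribed.
So VorB is not produced.
Co²⁺ is absent, so MorU is active.
Indole is present, so GixS is inactive.
No repressor is bound and MorU is active, so *quvD* is transcribed.
→ *quvD* is ON in B.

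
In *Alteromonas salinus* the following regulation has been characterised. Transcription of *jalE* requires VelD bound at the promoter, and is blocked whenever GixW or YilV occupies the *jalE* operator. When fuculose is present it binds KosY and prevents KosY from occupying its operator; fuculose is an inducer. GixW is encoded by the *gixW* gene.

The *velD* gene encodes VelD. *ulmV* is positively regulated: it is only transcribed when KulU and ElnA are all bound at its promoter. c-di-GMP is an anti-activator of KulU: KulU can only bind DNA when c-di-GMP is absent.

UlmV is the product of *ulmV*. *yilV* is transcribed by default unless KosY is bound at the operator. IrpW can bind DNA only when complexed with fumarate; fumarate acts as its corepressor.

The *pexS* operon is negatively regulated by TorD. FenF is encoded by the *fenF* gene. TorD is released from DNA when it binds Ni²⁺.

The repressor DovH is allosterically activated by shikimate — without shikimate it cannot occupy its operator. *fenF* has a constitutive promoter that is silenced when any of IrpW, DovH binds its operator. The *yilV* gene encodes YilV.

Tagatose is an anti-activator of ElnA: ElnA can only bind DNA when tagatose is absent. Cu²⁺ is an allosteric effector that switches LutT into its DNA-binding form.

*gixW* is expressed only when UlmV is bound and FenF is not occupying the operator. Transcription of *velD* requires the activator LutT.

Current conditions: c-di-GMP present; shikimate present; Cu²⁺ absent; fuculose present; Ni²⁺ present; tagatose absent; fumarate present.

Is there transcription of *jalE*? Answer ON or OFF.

OFF

c-di-GMP is present, so KulU is inactive.
Tagatose is absent, so ElnA is active.
Required activator KulU is absent, so *ulmV* is not transcribed.
So UlmV is not produced.
Fumarate is present, so IrpW is active.
Shikimate is present, so DovH is active.
With repressor IrpW bound, *fenF* is not transcribed.
So FenF is not produced.
Required activator UlmV is absent, so *gixW* is not transcribed.
So GixW is not produced.
Cu²⁺ is absent, so LutT is inactive.
Required activator LutT is absent, so *velD* is not transcribed.
So VelD is not produced.
Fuculose is present, so KosY is inactive.
With no repressor bound, *yilV* is transcribed.
So YilV is produced and active.
With repressor YilV bound, *jalE* is not transcribed.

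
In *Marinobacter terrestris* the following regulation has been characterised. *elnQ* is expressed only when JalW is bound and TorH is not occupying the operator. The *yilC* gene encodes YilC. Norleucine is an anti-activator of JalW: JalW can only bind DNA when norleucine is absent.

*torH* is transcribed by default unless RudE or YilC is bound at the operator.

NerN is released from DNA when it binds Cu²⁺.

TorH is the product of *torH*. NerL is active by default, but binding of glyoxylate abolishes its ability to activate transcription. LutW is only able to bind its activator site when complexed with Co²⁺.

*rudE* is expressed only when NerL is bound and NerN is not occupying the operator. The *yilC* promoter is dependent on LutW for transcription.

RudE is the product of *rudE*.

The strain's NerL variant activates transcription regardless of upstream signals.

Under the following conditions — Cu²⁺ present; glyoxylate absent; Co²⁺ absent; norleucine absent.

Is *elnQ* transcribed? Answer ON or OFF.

NerL is constitutively active in this strain.
Cu²⁺ is present, so NerN is inactive.
No repressor is bound and NerL is active, so *rudE* is transcribed.
So RudE is produced and active.
Co²⁺ is absent, so LutW is inactive.
Required activator LutW is absent, so *yilC* is not transcribed.
So YilC is not produced.
With repressor RudE bound, *torH* is not transcribed.
So TorH is not produced.
Norleucine is absent, so JalW is active.
No repressor is bound and JalW is active, so *elnQ* is transcribed.

ON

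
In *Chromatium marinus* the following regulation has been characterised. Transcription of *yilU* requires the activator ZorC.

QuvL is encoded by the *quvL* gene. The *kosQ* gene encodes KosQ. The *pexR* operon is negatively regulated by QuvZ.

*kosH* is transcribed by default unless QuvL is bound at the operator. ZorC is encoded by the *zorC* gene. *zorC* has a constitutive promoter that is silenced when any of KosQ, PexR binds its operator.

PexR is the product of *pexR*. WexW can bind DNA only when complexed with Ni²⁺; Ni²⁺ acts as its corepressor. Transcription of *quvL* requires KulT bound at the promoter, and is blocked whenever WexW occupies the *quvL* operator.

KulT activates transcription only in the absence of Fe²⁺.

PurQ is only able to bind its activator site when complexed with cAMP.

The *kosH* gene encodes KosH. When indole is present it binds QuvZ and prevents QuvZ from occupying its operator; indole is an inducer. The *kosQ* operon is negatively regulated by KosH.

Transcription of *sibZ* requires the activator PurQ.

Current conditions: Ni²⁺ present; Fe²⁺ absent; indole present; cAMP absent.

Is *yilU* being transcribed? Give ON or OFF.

OFF

Fe²⁺ is absent, so KulT is active.
Ni²⁺ is present, so WexW is active.
With repressor WexW bound, *quvL* is not transcribed.
So QuvL is not produced.
With no repressor bound, *kosH* is transcribed.
So KosH is produced and active.
With repressor KosH bound, *kosQ* is not transcribed.
So KosQ is not produced.
Indole is present, so QuvZ is inactive.
With no repressor bound, *pexR* is transcribed.
So PexR is produced and active.
With repressor PexR bound, *zorC* is not transcribed.
So ZorC is not produced.
Required activator ZorC is absent, so *yilU* is not transcribed.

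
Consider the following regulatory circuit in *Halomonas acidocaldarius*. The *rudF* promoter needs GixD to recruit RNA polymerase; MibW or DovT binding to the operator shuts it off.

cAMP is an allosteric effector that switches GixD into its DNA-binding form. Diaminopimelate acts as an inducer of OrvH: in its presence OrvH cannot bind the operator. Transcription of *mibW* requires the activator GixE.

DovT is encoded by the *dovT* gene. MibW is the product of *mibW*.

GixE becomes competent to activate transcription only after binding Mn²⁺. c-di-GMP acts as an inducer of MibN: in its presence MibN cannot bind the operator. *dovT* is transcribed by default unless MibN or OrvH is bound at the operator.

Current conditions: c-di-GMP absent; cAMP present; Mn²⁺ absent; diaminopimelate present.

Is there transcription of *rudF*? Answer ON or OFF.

Mn²⁺ is absent, so GixE is inactive.
Required activator GixE is absent, so *mibW* is not transcribed.
So MibW is not produced.
c-di-GMP is absent, so MibN is active.
Diaminopimelate is present, so OrvH is inactive.
With repressor MibN bound, *dovT* is not transcribed.
So DovT is not produced.
cAMP is present, so GixD is active.
No repressor is bound and GixD is active, so *rudF* is transcribed.

ON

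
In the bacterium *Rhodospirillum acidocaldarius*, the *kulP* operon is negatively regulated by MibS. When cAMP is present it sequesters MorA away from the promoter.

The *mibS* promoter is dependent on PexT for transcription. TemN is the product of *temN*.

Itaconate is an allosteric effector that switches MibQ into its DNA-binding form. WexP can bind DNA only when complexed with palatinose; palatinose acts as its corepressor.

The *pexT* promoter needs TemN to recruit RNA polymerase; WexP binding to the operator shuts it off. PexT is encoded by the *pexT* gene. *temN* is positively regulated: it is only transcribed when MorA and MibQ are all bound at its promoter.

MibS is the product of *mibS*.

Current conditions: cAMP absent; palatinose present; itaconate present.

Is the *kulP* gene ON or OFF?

cAMP is absent, so MorA is active.
Itaconate is present, so MibQ is active.
No repressor is bound and MorA and MibQ are active, so *temN* is transcribed.
So TemN is produced and active.
Palatinose is present, so WexP is active.
With repressor WexP bound, *pexT* is not transcribed.
So PexT is not produced.
Required activator PexT is absent, so *mibS* is not transcribed.
So MibS is not produced.
With no repressor bound, *kulP* is transcribed.

ON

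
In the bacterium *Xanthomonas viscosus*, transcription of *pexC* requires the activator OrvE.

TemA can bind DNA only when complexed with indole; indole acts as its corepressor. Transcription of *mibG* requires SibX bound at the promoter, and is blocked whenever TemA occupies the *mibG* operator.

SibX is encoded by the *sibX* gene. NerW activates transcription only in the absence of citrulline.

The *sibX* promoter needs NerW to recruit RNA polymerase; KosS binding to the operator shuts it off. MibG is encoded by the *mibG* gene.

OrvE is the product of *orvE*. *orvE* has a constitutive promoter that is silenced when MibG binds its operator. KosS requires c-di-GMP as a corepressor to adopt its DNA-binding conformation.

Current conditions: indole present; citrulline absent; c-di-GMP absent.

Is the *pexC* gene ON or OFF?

ON

c-di-GMP is absent, so KosS is inactive.
Citrulline is absent, so NerW is active.
No repressor is bound and NerW is active, so *sibX* is transcribed.
So SibX is produced and active.
Indole is present, so TemA is active.
With repressor TemA bound, *mibG* is not transcribed.
So MibG is not produced.
With no repressor bound, *orvE* is transcribed.
So OrvE is produced and active.
No repressor is bound and OrvE is active, so *pexC* is transcribed.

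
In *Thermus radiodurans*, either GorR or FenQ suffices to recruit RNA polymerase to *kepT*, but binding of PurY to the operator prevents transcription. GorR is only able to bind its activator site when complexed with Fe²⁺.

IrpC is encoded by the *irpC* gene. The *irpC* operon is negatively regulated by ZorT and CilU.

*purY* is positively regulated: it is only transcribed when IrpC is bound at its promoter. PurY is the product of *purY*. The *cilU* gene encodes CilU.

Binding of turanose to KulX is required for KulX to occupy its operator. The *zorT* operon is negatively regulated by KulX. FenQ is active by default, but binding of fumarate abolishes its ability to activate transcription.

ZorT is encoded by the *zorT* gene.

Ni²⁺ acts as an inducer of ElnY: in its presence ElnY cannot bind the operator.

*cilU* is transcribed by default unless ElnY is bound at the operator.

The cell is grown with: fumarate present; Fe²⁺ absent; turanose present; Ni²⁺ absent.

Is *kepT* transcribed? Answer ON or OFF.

OFF

Fe²⁺ is absent, so GorR is inactive.
Turanose is present, so KulX is active.
With repressor KulX bound, *zorT* is not transcribed.
So ZorT is not produced.
Ni²⁺ is absent, so ElnY is active.
With repressor ElnY bound, *cilU* is not transcribed.
So CilU is not produced.
With no repressor bound, *irpC* is transcribed.
So IrpC is produced and active.
No repressor is bound and IrpC is active, so *purY* is transcribed.
So PurY is produced and active.
Fumarate is present, so FenQ is inactive.
With repressor PurY bound, *kepT* is not transcribed.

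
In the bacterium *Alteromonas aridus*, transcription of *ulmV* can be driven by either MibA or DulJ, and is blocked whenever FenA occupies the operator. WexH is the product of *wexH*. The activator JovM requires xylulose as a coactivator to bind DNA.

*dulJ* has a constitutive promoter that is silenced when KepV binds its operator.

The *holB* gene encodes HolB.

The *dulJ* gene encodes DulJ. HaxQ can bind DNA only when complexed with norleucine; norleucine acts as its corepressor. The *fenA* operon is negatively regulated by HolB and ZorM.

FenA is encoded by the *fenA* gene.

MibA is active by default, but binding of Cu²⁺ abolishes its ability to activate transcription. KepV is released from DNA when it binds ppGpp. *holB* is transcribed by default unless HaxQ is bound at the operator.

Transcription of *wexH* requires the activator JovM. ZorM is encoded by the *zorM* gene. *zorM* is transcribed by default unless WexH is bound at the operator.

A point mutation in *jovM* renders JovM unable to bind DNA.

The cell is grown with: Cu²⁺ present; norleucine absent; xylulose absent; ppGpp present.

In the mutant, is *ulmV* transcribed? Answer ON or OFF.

ON

Norleucine is absent, so HaxQ is inactive.
With no repressor bound, *holB* is transcribed.
So HolB is produced and active.
JovM is non-functional in this strain, so it has no effect.
Required activator JovM is absent, so *wexH* is not transcribed.
So WexH is not produced.
With no repressor bound, *zorM* is transcribed.
So ZorM is produced and active.
With repressor HolB bound, *fenA* is not transcribed.
So FenA is not produced.
Cu²⁺ is present, so MibA is inactive.
ppGpp is present, so KepV is inactive.
With no repressor bound, *dulJ* is transcribed.
So DulJ is produced and active.
Activator DulJ is present, so *ulmV* is transcribed.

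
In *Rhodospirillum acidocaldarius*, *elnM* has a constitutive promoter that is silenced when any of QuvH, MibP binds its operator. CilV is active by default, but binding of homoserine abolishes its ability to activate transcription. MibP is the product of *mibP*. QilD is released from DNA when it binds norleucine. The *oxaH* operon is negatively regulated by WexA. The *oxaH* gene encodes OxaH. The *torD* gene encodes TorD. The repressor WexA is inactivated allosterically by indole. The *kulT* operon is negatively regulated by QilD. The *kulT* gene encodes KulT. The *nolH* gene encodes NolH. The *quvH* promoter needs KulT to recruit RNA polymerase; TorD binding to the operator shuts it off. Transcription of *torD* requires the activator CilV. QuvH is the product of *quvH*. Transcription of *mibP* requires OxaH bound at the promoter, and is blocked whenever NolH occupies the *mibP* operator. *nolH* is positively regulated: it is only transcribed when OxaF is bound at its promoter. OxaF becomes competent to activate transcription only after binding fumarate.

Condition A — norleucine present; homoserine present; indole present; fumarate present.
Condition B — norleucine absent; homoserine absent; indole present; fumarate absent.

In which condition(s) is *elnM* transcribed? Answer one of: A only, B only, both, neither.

neither

Condition A:
Norleucine is present, so QilD is inactive.
With no repressor bound, *kulT* is transcribed.
So KulT is produced and active.
Homoserine is present, so CilV is inactive.
Required activator CilV is absent, so *torD* is not transcribed.
So TorD is not produced.
No repressor is bound and KulT is active, so *quvH* is transcribed.
So QuvH is produced and active.
Indole is present, so WexA is inactive.
With no repressor bound, *oxaH* is transcribed.
So OxaH is produced and active.
Fumarate is present, so OxaF is active.
No repressor is bound and OxaF is active, so *nolH* is transcribed.
So NolH is produced and active.
With repressor NolH bound, *mibP* is not transcribed.
So MibP is not produced.
With repressor QuvH bound, *elnM* is not transcribed.
→ *elnM* is OFF in A.
Condition B:
Norleucine is absent, so QilD is active.
With repressor QilD bound, *kulT* is not transcribed.
So KulT is not produced.
Homoserine is absent, so CilV is active.
No repressor is bound and CilV is active, so *torD* is transcribed.
So TorD is produced and active.
With repressor TorD bound, *quvH* is not transcribed.
So QuvH is not produced.
Indole is present, so WexA is inactive.
With no repressor bound, *oxaH* is transcribed.
So OxaH is produced and active.
Fumarate is absent, so OxaF is inactive.
Required activator OxaF is absent, so *nolH* is not transcribed.
So NolH is not produced.
No repressor is bound and OxaH is active, so *mibP* is transcribed.
So MibP is produced and active.
With repressor MibP bound, *elnM* is not transcribed.
→ *elnM* is OFF in B.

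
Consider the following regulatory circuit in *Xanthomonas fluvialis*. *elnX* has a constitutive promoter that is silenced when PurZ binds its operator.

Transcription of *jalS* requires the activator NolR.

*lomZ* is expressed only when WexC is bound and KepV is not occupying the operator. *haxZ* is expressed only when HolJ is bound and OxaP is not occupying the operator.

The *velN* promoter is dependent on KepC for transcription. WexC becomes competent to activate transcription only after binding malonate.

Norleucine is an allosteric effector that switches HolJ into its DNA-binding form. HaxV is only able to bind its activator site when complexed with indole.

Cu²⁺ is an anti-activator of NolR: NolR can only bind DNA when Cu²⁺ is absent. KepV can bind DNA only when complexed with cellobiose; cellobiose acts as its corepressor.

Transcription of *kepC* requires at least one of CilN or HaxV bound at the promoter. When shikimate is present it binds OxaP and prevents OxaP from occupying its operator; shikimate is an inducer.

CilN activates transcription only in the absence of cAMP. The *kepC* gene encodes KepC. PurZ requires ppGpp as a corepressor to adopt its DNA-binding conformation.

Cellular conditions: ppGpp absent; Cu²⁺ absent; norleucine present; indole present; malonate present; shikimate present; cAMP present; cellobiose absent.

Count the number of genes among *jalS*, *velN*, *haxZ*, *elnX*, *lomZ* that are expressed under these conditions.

5

Cu²⁺ is absent, so NolR is active.
No repressor is bound and NolR is active, so *jalS* is transcribed.
→ *jalS* is ON.
cAMP is present, so CilN is inactive.
Indole is present, so HaxV is active.
Activator HaxV is present, so *kepC* is transcribed.
So KepC is produced and active.
No repressor is bound and KepC is active, so *velN* is transcribed.
→ *velN* is ON.
Shikimate is present, so OxaP is inactive.
Norleucine is present, so HolJ is active.
No repressor is bound and HolJ is active, so *haxZ* is transcribed.
→ *haxZ* is ON.
ppGpp is absent, so PurZ is inactive.
With no repressor bound, *elnX* is transcribed.
→ *elnX* is ON.
Cellobiose is absent, so KepV is inactive.
Malonate is present, so WexC is active.
No repressor is bound and WexC is active, so *lomZ* is transcribed.
→ *lomZ* is ON.
5 of the 5 genes are transcribed.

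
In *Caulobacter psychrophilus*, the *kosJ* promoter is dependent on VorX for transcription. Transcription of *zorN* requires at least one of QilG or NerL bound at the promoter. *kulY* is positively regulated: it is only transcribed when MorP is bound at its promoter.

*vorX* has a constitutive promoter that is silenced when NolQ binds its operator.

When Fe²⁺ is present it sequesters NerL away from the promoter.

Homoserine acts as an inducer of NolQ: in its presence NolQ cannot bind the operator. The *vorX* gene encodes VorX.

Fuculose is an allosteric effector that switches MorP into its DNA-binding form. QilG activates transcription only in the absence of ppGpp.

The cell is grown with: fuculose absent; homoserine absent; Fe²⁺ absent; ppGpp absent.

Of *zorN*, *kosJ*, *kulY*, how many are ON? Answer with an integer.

1

ppGpp is absent, so QilG is active.
Fe²⁺ is absent, so NerL is active.
Activator QilG is present, so *zorN* is transcribed.
→ *zorN* is ON.
Homoserine is absent, so NolQ is active.
With repressor NolQ bound, *vorX* is not transcribed.
So VorX is not produced.
Required activator VorX is absent, so *kosJ* is not transcribed.
→ *kosJ* is OFF.
Fuculose is absent, so MorP is inactive.
Required activator MorP is absent, so *kulY* is not transcribed.
→ *kulY* is OFF.
1 of the 3 genes is transcribed.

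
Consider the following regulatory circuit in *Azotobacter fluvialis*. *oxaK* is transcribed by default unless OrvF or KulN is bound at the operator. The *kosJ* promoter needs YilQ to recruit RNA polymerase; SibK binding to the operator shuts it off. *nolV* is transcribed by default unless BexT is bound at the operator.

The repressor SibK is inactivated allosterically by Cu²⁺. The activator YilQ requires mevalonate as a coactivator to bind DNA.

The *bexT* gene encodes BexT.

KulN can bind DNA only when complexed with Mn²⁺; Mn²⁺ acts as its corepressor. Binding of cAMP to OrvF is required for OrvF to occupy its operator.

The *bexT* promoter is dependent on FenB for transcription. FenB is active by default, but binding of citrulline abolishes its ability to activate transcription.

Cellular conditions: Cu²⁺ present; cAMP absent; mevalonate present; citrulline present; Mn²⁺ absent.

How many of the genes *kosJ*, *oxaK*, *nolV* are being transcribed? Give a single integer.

3

Cu²⁺ is present, so SibK is inactive.
Mevalonate is present, so YilQ is active.
No repressor is bound and YilQ is active, so *kosJ* is transcribed.
→ *kosJ* is ON.
cAMP is absent, so OrvF is inactive.
Mn²⁺ is absent, so KulN is inactive.
With no repressor bound, *oxaK* is transcribed.
→ *oxaK* is ON.
Citrulline is present, so FenB is inactive.
Required activator FenB is absent, so *bexT* is not transcribed.
So BexT is not produced.
With no repressor bound, *nolV* is transcribed.
→ *nolV* is ON.
3 of the 3 genes are transcribed.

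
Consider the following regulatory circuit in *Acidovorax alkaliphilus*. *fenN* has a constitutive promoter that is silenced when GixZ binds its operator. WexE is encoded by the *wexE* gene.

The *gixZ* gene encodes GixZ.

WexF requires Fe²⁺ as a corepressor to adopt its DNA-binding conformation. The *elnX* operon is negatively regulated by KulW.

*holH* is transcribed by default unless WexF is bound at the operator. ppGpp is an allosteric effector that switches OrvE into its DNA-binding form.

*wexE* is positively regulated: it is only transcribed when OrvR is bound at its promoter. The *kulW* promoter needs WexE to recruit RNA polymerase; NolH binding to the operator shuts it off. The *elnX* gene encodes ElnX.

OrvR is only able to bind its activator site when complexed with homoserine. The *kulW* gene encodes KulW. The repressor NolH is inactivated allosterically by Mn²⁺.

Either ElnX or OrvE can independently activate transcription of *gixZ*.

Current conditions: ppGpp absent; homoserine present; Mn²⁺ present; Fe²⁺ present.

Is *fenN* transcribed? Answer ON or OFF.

Homoserine is present, so OrvR is active.
No repressor is bound and OrvR is active, so *wexE* is transcribed.
So WexE is produced and active.
Mn²⁺ is present, so NolH is inactive.
No repressor is bound and WexE is active, so *kulW* is transcribed.
So KulW is produced and active.
With repressor KulW bound, *elnX* is not transcribed.
So ElnX is not produced.
ppGpp is absent, so OrvE is inactive.
No activator is available at the *gixZ* promoter, so *gixZ* is not transcribed.
So GixZ is not produced.
With no repressor bound, *fenN* is transcribed.

ON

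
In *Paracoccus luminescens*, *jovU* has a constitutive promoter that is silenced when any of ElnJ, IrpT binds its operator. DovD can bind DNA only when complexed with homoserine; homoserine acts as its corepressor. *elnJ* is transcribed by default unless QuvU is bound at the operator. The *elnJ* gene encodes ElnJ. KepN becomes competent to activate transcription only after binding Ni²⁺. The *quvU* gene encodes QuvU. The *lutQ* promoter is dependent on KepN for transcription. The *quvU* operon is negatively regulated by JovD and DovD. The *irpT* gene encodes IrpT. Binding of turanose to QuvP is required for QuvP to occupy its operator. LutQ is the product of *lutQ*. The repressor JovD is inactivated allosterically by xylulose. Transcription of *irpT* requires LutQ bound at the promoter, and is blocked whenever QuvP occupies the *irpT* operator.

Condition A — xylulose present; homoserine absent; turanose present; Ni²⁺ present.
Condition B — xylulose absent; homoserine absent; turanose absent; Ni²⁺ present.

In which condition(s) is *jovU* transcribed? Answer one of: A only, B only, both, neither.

Condition A:
Xylulose is present, so JovD is inactive.
Homoserine is absent, so DovD is inactive.
With no repressor bound, *quvU* is transcribed.
So QuvU is produced and active.
With repressor QuvU bound, *elnJ* is not transcribed.
So ElnJ is not produced.
Turanose is present, so QuvP is active.
Ni²⁺ is present, so KepN is active.
No repressor is bound and KepN is active, so *lutQ* is transcribed.
So LutQ is produced and active.
With repressor QuvP bound, *irpT* is not transcribed.
So IrpT is not produced.
With no repressor bound, *jovU* is transcribed.
→ *jovU* is ON in A.
Condition B:
Xylulose is absent, so JovD is active.
Homoserine is absent, so DovD is inactive.
With repressor JovD bound, *quvU* is not transcribed.
So QuvU is not produced.
With no repressor bound, *elnJ* is transcribed.
So ElnJ is produced and active.
Turanose is absent, so QuvP is inactive.
Ni²⁺ is present, so KepN is active.
No repressor is bound and KepN is active, so *lutQ* is transcribed.
So LutQ is produced and active.
No repressor is bound and LutQ is active, so *irpT* is transcribed.
So IrpT is produced and active.
With repressor ElnJ bound, *jovU* is not transcribed.
→ *jovU* is OFF in B.

A only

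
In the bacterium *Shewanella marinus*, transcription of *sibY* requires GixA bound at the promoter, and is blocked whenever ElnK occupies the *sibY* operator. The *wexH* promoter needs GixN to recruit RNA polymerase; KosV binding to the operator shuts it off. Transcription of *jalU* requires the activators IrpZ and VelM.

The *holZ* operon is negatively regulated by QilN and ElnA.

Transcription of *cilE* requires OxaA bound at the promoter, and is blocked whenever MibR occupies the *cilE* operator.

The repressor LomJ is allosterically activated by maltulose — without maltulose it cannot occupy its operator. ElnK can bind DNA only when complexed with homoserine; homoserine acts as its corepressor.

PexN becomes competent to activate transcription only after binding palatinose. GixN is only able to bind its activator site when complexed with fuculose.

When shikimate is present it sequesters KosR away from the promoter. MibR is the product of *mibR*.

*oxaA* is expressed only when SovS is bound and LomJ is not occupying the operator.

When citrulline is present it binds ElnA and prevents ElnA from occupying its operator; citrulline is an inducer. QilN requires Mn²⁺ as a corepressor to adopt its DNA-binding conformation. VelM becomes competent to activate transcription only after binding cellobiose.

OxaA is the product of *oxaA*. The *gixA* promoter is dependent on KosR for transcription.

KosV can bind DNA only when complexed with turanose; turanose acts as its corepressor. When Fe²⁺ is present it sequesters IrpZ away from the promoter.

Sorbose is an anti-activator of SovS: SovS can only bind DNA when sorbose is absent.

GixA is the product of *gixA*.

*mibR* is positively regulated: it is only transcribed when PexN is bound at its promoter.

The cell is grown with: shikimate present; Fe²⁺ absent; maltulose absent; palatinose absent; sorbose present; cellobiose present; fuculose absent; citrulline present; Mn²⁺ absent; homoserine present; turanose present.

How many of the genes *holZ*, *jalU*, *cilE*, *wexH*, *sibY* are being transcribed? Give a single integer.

Mn²⁺ is absent, so QilN is inactive.
Citrulline is present, so ElnA is inactive.
With no repressor bound, *holZ* is transcribed.
→ *holZ* is ON.
Fe²⁺ is absent, so IrpZ is active.
Cellobiose is present, so VelM is active.
No repressor is bound and IrpZ and VelM are active, so *jalU* is transcribed.
→ *jalU* is ON.
Sorbose is present, so SovS is inactive.
Maltulose is absent, so LomJ is inactive.
Required activator SovS is absent, so *oxaA* is not transcribed.
So OxaA is not produced.
Palatinose is absent, so PexN is inactive.
Required activator PexN is absent, so *mibR* is not transcribed.
So MibR is not produced.
Required activator OxaA is absent, so *cilE* is not transcribed.
→ *cilE* is OFF.
Fuculose is absent, so GixN is inactive.
Turanose is present, so KosV is active.
With repressor KosV bound, *wexH* is not transcribed.
→ *wexH* is OFF.
Homoserine is present, so ElnK is active.
Shikimate is present, so KosR is inactive.
Required activator KosR is absent, so *gixA* is not transcribed.
So GixA is not produced.
With repressor ElnK bound, *sibY* is not transcribed.
→ *sibY* is OFF.
2 of the 5 genes are transcribed.

2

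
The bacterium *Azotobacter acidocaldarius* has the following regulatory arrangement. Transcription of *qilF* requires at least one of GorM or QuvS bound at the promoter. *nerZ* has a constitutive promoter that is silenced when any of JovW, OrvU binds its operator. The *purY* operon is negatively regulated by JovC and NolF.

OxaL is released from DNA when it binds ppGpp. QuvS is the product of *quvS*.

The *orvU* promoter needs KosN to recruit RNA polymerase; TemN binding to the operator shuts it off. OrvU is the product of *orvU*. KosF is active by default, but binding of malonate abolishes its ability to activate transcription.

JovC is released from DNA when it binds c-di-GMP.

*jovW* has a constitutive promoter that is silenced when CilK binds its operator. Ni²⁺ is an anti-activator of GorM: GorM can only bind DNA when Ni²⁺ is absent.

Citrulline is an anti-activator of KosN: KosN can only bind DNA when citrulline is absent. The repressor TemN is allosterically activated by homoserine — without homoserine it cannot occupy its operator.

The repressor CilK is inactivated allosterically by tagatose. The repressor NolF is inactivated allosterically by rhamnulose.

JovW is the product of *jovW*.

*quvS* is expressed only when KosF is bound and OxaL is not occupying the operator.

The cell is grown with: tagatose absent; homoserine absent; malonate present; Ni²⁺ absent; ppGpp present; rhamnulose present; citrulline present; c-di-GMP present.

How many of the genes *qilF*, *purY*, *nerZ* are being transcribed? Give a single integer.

3

Ni²⁺ is absent, so GorM is active.
Malonate is present, so KosF is inactive.
ppGpp is present, so OxaL is inactive.
Required activator KosF is absent, so *quvS* is not transcribed.
So QuvS is not produced.
Activator GorM is present, so *qilF* is transcribed.
→ *qilF* is ON.
c-di-GMP is present, so JovC is inactive.
Rhamnulose is present, so NolF is inactive.
With no repressor bound, *purY* is transcribed.
→ *purY* is ON.
Tagatose is absent, so CilK is active.
With repressor CilK bound, *jovW* is not transcribed.
So JovW is not produced.
Homoserine is absent, so TemN is inactive.
Citrulline is present, so KosN is inactive.
Required activator KosN is absent, so *orvU* is not transcribed.
So OrvU is not produced.
With no repressor bound, *nerZ* is transcribed.
→ *nerZ* is ON.
3 of the 3 genes are transcribed.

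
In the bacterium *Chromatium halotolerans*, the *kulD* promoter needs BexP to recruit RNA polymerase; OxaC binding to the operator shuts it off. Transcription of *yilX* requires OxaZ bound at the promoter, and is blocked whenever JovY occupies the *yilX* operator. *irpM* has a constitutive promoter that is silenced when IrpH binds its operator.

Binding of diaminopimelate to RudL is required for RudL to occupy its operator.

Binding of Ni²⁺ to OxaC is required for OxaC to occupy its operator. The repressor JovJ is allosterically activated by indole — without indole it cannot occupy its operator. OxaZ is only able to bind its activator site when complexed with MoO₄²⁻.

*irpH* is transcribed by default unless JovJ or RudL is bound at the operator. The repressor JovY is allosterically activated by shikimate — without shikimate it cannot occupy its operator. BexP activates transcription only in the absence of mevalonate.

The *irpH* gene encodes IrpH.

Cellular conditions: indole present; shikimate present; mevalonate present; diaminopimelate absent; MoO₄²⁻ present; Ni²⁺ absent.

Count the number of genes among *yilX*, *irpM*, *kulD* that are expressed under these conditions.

1

Shikimate is present, so JovY is active.
MoO₄²⁻ is present, so OxaZ is active.
With repressor JovY bound, *yilX* is not transcribed.
→ *yilX* is OFF.
Indole is present, so JovJ is active.
Diaminopimelate is absent, so RudL is inactive.
With repressor JovJ bound, *irpH* is not transcribed.
So IrpH is not produced.
With no repressor bound, *irpM* is transcribed.
→ *irpM* is ON.
Ni²⁺ is absent, so OxaC is inactive.
Mevalonate is present, so BexP is inactive.
Required activator BexP is absent, so *kulD* is not transcribed.
→ *kulD* is OFF.
1 of the 3 genes is transcribed.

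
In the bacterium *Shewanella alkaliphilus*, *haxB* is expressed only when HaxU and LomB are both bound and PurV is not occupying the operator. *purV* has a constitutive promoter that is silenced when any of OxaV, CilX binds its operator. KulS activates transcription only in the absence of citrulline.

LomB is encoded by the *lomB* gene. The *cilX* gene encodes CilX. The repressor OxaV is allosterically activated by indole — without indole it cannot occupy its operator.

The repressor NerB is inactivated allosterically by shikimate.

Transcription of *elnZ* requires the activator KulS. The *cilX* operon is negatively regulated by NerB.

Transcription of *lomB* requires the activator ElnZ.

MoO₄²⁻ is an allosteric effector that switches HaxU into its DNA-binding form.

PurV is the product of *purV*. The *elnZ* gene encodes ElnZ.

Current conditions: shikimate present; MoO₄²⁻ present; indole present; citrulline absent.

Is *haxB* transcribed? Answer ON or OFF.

ON

Indole is present, so OxaV is active.
Shikimate is present, so NerB is inactive.
With no repressor bound, *cilX* is transcribed.
So CilX is produced and active.
With repressor OxaV bound, *purV* is not transcribed.
So PurV is not produced.
MoO₄²⁻ is present, so HaxU is active.
Citrulline is absent, so KulS is active.
No repressor is bound and KulS is active, so *elnZ* is transcribed.
So ElnZ is produced and active.
No repressor is bound and ElnZ is active, so *lomB* is transcribed.
So LomB is produced and active.
No repressor is bound and HaxU and LomB are active, so *haxB* is transcribed.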